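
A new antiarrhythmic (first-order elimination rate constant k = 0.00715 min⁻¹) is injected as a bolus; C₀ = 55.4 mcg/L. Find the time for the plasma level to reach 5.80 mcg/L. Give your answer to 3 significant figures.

316 minutes

C(t) = C₀ e^(−kt)  ⇒  t = ln(C₀/C) / k
t = ln(55.4/5.80) / 0.007150 = 2.257 / 0.007150 ≈ 316 minutes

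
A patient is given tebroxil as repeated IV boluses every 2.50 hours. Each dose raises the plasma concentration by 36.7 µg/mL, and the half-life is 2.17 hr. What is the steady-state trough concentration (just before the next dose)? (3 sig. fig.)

k = ln 2 / 2.17 = 0.3194 hr⁻¹
Fraction remaining after one interval: e^(−kτ) = e^(−0.3194 × 2.50) = 0.4500
R = 1 / (1 − 0.4500) = 1.818
Css,max = 36.7 × 1.818 = 66.72 µg/mL
Css,min = Css,max × e^(−kτ) = 66.72 × 0.4500 ≈ 30.0 µg/mL

30.0 µg/mL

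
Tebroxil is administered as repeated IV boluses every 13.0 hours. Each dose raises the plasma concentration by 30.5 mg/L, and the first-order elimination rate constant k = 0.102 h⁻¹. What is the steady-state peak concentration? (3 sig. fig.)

41.5 mg/L

Fraction remaining after one interval: e^(−kτ) = e^(−0.1020 × 13.0) = 0.2655
R = 1 / (1 − 0.2655) = 1.362
Css,max = 30.5 × 1.362 ≈ 41.5 mg/L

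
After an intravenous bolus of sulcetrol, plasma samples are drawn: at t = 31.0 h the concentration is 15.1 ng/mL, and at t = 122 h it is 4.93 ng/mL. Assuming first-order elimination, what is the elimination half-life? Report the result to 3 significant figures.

56.4 hours

k = ln(C₁/C₂) / (t₂ − t₁) = ln(15.1/4.93) / (122 − 31.0)
  = 1.119 / 91.00 = 0.01230 h⁻¹
t½ = ln 2 / k = ln 2 / 0.01230 ≈ 56.4 hours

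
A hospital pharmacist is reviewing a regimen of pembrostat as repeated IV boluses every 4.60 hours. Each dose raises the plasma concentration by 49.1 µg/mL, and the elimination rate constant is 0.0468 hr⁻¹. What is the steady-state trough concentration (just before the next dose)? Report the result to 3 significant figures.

Fraction remaining after one interval: e^(−kτ) = e^(−0.04680 × 4.60) = 0.8063
R = 1 / (1 − 0.8063) = 5.163
Css,max = 49.1 × 5.163 = 253.5 µg/mL
Css,min = Css,max × e^(−kτ) = 253.5 × 0.8063 ≈ 204 µg/mL

204 µg/mL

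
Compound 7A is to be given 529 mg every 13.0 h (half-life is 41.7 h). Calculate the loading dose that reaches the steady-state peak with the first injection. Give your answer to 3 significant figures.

2720 mg

k = ln 2 / 41.7 = 0.01662 h⁻¹
Accumulation ratio R = 1 / (1 − e^(−kτ)) = 1 / (1 − e^(−0.01662×13.0)) = 1 / (1 − 0.8057) = 5.146
Loading dose = maintenance dose × R = 529 × 5.146 ≈ 2720 mg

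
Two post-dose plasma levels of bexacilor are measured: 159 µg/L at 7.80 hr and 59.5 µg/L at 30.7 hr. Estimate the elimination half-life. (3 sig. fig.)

k = ln(C₁/C₂) / (t₂ − t₁) = ln(159/59.5) / (30.7 − 7.80)
  = 0.9829 / 22.90 = 0.04292 hr⁻¹
t½ = ln 2 / k = ln 2 / 0.04292 ≈ 16.1 hours

16.1 hours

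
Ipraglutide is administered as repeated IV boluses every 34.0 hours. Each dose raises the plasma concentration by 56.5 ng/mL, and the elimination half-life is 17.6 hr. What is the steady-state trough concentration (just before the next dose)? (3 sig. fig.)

20.1 ng/mL

k = ln 2 / 17.6 = 0.03938 hr⁻¹
Fraction remaining after one interval: e^(−kτ) = e^(−0.03938 × 34.0) = 0.2621
R = 1 / (1 − 0.2621) = 1.355
Css,max = 56.5 × 1.355 = 76.57 ng/mL
Css,min = Css,max × e^(−kτ) = 76.57 × 0.2621 ≈ 20.1 ng/mL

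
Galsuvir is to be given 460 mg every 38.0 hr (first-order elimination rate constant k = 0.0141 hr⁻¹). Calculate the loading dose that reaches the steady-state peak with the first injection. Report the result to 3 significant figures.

Accumulation ratio R = 1 / (1 − e^(−kτ)) = 1 / (1 − e^(−0.01410×38.0)) = 1 / (1 − 0.5852) = 2.411
Loading dose = maintenance dose × R = 460 × 2.411 ≈ 1110 mg

1110 mg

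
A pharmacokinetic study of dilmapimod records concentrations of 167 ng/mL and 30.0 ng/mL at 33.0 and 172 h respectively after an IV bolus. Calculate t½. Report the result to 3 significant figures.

56.1 hours

k = ln(C₁/C₂) / (t₂ − t₁) = ln(167/30.0) / (172 − 33.0)
  = 1.717 / 139.0 = 0.01235 h⁻¹
t½ = ln 2 / k = ln 2 / 0.01235 ≈ 56.1 hours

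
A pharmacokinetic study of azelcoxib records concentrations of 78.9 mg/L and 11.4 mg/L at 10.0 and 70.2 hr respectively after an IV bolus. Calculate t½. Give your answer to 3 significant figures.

k = ln(C₁/C₂) / (t₂ − t₁) = ln(78.9/11.4) / (70.2 − 10.0)
  = 1.935 / 60.20 = 0.03214 hr⁻¹
t½ = ln 2 / k = ln 2 / 0.03214 ≈ 21.6 hours

21.6 hours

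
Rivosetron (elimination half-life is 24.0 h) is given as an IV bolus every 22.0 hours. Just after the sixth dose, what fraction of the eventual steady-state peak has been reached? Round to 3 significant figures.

k = ln 2 / 24.0 = 0.02888 h⁻¹
f_n = 1 − e^(−nkτ) = 1 − e^(−6 × 0.02888 × 22.0) = 1 − e^(−3.812) = 1 − 0.02210 ≈ 0.978

0.978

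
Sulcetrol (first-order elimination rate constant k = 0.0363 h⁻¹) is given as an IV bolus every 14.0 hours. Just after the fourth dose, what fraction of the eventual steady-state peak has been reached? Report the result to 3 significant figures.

f_n = 1 − e^(−nkτ) = 1 − e^(−4 × 0.03630 × 14.0) = 1 − e^(−2.033) = 1 − 0.1310 ≈ 0.869

0.869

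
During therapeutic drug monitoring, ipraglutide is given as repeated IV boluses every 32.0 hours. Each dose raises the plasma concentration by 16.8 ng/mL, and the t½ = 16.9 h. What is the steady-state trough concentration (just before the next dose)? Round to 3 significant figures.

k = ln 2 / 16.9 = 0.04101 h⁻¹
Fraction remaining after one interval: e^(−kτ) = e^(−0.04101 × 32.0) = 0.2692
R = 1 / (1 − 0.2692) = 1.368
Css,max = 16.8 × 1.368 = 22.99 ng/mL
Css,min = Css,max × e^(−kτ) = 22.99 × 0.2692 ≈ 6.19 ng/mL

6.19 ng/mL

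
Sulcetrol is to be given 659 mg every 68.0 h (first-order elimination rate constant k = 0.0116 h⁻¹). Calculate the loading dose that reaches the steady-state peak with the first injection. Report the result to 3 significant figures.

1210 mg

Accumulation ratio R = 1 / (1 − e^(−kτ)) = 1 / (1 − e^(−0.01160×68.0)) = 1 / (1 − 0.4544) = 1.833
Loading dose = maintenance dose × R = 659 × 1.833 ≈ 1210 mg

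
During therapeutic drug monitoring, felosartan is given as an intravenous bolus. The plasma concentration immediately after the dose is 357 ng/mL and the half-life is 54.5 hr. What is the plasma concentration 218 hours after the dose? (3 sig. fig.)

22.3 ng/mL

k = ln 2 / 54.5 = 0.01272 hr⁻¹
C(t) = C₀ e^(−kt) = 357 × e^(−0.01272 × 218) = 357 × e^(−2.773) = 357 × 0.06250 ≈ 22.3 ng/mL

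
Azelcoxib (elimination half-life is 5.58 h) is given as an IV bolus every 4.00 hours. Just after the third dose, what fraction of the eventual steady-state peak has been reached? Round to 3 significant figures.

0.775

k = ln 2 / 5.58 = 0.1242 h⁻¹
f_n = 1 − e^(−nkτ) = 1 − e^(−3 × 0.1242 × 4.00) = 1 − e^(−1.491) = 1 − 0.2252 ≈ 0.775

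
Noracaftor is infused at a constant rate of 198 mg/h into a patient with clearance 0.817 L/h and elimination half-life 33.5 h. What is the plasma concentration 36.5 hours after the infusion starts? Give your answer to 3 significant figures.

Css = rate / CL = 198 / 0.817 = 242.4 µg/mL
k = ln 2 / 33.5 = 0.02069 h⁻¹
C(t) = Css (1 − e^(−kt)) = 242.4 × (1 − e^(−0.7552)) = 242.4 × 0.5301 ≈ 128 µg/mL

128 µg/mL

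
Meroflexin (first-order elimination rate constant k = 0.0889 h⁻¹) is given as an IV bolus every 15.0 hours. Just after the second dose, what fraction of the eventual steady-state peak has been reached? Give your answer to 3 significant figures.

f_n = 1 − e^(−nkτ) = 1 − e^(−2 × 0.08890 × 15.0) = 1 − e^(−2.667) = 1 − 0.06946 ≈ 0.931

0.931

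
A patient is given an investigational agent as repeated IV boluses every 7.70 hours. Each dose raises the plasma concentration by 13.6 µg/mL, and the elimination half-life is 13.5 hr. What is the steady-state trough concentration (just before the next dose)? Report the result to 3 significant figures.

k = ln 2 / 13.5 = 0.05134 hr⁻¹
Fraction remaining after one interval: e^(−kτ) = e^(−0.05134 × 7.70) = 0.6734
R = 1 / (1 − 0.6734) = 3.062
Css,max = 13.6 × 3.062 = 41.65 µg/mL
Css,min = Css,max × e^(−kτ) = 41.65 × 0.6734 ≈ 28.0 µg/mL

28.0 µg/mL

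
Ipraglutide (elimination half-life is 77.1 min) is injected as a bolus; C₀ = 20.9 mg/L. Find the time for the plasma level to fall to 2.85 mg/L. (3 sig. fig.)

k = ln 2 / 77.1 = 0.008990 min⁻¹
C(t) = C₀ e^(−kt)  ⇒  t = ln(C₀/C) / k
t = ln(20.9/2.85) / 0.008990 = 1.992 / 0.008990 ≈ 222 minutes

222 minutes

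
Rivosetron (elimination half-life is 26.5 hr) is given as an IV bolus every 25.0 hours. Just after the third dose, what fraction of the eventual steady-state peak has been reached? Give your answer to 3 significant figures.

k = ln 2 / 26.5 = 0.02616 hr⁻¹
f_n = 1 − e^(−nkτ) = 1 − e^(−3 × 0.02616 × 25.0) = 1 − e^(−1.962) = 1 − 0.1406 ≈ 0.859

0.859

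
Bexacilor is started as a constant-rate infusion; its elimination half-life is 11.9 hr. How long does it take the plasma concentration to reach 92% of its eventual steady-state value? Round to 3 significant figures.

k = ln 2 / 11.9 = 0.05825 hr⁻¹
f = 1 − e^(−kt)  ⇒  t = −ln(1 − f) / k
t = −ln(1 − 0.92) / 0.05825 = 2.526 / 0.05825 ≈ 43.4 hours

43.4 hours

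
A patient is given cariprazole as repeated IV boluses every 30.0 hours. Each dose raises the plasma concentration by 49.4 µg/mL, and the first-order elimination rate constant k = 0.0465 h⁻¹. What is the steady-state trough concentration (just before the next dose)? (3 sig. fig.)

16.3 µg/mL

Fraction remaining after one interval: e^(−kτ) = e^(−0.04650 × 30.0) = 0.2478
R = 1 / (1 − 0.2478) = 1.329
Css,max = 49.4 × 1.329 = 65.68 µg/mL
Css,min = Css,max × e^(−kτ) = 65.68 × 0.2478 ≈ 16.3 µg/mL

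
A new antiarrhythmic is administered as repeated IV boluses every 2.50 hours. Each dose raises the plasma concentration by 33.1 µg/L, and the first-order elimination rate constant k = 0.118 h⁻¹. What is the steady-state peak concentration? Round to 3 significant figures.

Fraction remaining after one interval: e^(−kτ) = e^(−0.1180 × 2.50) = 0.7445
R = 1 / (1 − 0.7445) = 3.914
Css,max = 33.1 × 3.914 ≈ 130 µg/L

130 µg/L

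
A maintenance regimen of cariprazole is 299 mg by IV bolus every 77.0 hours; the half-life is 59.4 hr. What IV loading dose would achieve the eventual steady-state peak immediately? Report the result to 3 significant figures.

k = ln 2 / 59.4 = 0.01167 hr⁻¹
Accumulation ratio R = 1 / (1 − e^(−kτ)) = 1 / (1 − e^(−0.01167×77.0)) = 1 / (1 − 0.4072) = 1.687
Loading dose = maintenance dose × R = 299 × 1.687 ≈ 504 mg

504 mg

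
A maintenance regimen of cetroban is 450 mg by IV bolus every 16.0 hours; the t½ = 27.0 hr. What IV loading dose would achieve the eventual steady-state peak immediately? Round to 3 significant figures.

k = ln 2 / 27.0 = 0.02567 hr⁻¹
Accumulation ratio R = 1 / (1 − e^(−kτ)) = 1 / (1 − e^(−0.02567×16.0)) = 1 / (1 − 0.6632) = 2.969
Loading dose = maintenance dose × R = 450 × 2.969 ≈ 1340 mg

1340 mg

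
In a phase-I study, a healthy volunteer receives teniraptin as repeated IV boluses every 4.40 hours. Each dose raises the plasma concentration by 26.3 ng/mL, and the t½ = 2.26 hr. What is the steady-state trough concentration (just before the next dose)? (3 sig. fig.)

k = ln 2 / 2.26 = 0.3067 hr⁻¹
Fraction remaining after one interval: e^(−kτ) = e^(−0.3067 × 4.40) = 0.2594
R = 1 / (1 − 0.2594) = 1.350
Css,max = 26.3 × 1.350 = 35.51 ng/mL
Css,min = Css,max × e^(−kτ) = 35.51 × 0.2594 ≈ 9.21 ng/mL

9.21 ng/mL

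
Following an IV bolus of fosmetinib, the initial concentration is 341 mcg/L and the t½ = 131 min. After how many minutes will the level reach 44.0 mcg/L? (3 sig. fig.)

387 minutes

k = ln 2 / 131 = 0.005291 min⁻¹
C(t) = C₀ e^(−kt)  ⇒  t = ln(C₀/C) / k
t = ln(341/44.0) / 0.005291 = 2.048 / 0.005291 ≈ 387 minutes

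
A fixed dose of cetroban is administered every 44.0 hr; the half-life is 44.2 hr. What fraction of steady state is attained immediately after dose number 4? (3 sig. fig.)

k = ln 2 / 44.2 = 0.01568 hr⁻¹
f_n = 1 − e^(−nkτ) = 1 − e^(−4 × 0.01568 × 44.0) = 1 − e^(−2.760) = 1 − 0.06329 ≈ 0.937

0.937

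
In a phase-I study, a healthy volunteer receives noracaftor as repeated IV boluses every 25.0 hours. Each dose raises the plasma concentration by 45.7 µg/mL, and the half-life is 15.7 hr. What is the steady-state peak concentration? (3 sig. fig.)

k = ln 2 / 15.7 = 0.04415 hr⁻¹
Fraction remaining after one interval: e^(−kτ) = e^(−0.04415 × 25.0) = 0.3316
R = 1 / (1 − 0.3316) = 1.496
Css,max = 45.7 × 1.496 ≈ 68.4 µg/mL

68.4 µg/mL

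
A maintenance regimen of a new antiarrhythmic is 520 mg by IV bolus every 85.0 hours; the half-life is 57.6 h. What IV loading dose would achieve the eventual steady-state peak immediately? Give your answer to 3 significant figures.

k = ln 2 / 57.6 = 0.01203 h⁻¹
Accumulation ratio R = 1 / (1 − e^(−kτ)) = 1 / (1 − e^(−0.01203×85.0)) = 1 / (1 − 0.3596) = 1.561
Loading dose = maintenance dose × R = 520 × 1.561 ≈ 812 mg

812 mg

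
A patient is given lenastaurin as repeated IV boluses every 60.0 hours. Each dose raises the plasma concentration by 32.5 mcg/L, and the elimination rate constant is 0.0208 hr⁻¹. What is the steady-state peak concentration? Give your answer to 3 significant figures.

Fraction remaining after one interval: e^(−kτ) = e^(−0.02080 × 60.0) = 0.2871
R = 1 / (1 − 0.2871) = 1.403
Css,max = 32.5 × 1.403 ≈ 45.6 mcg/L

45.6 mcg/L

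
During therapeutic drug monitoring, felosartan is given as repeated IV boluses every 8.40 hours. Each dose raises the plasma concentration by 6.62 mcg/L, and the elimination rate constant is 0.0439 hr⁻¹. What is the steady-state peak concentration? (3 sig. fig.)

Fraction remaining after one interval: e^(−kτ) = e^(−0.04390 × 8.40) = 0.6916
R = 1 / (1 − 0.6916) = 3.242
Css,max = 6.62 × 3.242 ≈ 21.5 mcg/L

21.5 mcg/L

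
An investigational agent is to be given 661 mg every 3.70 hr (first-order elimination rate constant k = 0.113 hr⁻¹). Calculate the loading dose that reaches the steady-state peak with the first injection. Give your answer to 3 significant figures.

1930 mg

Accumulation ratio R = 1 / (1 − e^(−kτ)) = 1 / (1 − e^(−0.1130×3.70)) = 1 / (1 − 0.6583) = 2.927
Loading dose = maintenance dose × R = 661 × 2.927 ≈ 1930 mg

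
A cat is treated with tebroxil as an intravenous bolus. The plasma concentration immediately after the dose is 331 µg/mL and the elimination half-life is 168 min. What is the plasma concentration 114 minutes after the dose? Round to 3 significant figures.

k = ln 2 / 168 = 0.004126 min⁻¹
C(t) = C₀ e^(−kt) = 331 × e^(−0.004126 × 114) = 331 × e^(−0.4703) = 331 × 0.6248 ≈ 207 µg/mL

207 µg/mL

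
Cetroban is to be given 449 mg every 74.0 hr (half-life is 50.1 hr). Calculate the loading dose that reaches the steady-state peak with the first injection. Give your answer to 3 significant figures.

701 mg

k = ln 2 / 50.1 = 0.01384 hr⁻¹
Accumulation ratio R = 1 / (1 − e^(−kτ)) = 1 / (1 − e^(−0.01384×74.0)) = 1 / (1 − 0.3592) = 1.561
Loading dose = maintenance dose × R = 449 × 1.561 ≈ 701 mg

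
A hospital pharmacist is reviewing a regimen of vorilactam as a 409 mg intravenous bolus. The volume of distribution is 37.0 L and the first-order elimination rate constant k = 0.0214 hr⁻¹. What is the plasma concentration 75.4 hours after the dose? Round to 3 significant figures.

2.20 µg/mL

C₀ = dose / V = 409 / 37.0 = 11.05 µg/mL
C(t) = C₀ e^(−kt) = 11.05 × e^(−0.02140 × 75.4) = 11.05 × e^(−1.614) = 11.05 × 0.1992 ≈ 2.20 µg/mL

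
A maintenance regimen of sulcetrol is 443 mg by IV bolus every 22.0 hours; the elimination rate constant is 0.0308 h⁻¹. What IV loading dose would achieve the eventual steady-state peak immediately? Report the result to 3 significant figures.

900 mg

Accumulation ratio R = 1 / (1 − e^(−kτ)) = 1 / (1 − e^(−0.03080×22.0)) = 1 / (1 − 0.5078) = 2.032
Loading dose = maintenance dose × R = 443 × 2.032 ≈ 900 mg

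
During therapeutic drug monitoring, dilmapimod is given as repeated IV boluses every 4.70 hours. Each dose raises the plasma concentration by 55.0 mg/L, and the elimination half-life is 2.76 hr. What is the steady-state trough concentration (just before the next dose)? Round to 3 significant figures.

24.4 mg/L

k = ln 2 / 2.76 = 0.2511 hr⁻¹
Fraction remaining after one interval: e^(−kτ) = e^(−0.2511 × 4.70) = 0.3072
R = 1 / (1 − 0.3072) = 1.443
Css,max = 55.0 × 1.443 = 79.38 mg/L
Css,min = Css,max × e^(−kτ) = 79.38 × 0.3072 ≈ 24.4 mg/L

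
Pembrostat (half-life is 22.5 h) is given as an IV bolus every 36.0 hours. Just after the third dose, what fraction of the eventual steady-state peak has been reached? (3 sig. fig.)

0.964

k = ln 2 / 22.5 = 0.03081 h⁻¹
f_n = 1 − e^(−nkτ) = 1 − e^(−3 × 0.03081 × 36.0) = 1 − e^(−3.327) = 1 − 0.03590 ≈ 0.964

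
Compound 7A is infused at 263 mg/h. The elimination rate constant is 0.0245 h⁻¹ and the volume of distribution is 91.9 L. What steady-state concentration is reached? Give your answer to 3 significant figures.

CL = k · V = 0.0245 × 91.9 = 2.252 L/h
Css = rate / CL = 263 / 2.252 ≈ 117 µg/mL

117 µg/mL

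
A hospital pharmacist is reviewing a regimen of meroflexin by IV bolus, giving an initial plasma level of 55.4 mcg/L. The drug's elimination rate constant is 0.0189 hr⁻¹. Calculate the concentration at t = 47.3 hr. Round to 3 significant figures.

C(t) = C₀ e^(−kt) = 55.4 × e^(−0.01890 × 47.3) = 55.4 × e^(−0.8940) = 55.4 × 0.4090 ≈ 22.7 mcg/L

22.7 mcg/L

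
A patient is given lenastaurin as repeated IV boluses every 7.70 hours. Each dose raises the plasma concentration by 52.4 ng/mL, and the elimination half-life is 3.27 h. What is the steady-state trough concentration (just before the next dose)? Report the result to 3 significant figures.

k = ln 2 / 3.27 = 0.2120 h⁻¹
Fraction remaining after one interval: e^(−kτ) = e^(−0.2120 × 7.70) = 0.1955
R = 1 / (1 − 0.1955) = 1.243
Css,max = 52.4 × 1.243 = 65.13 ng/mL
Css,min = Css,max × e^(−kτ) = 65.13 × 0.1955 ≈ 12.7 ng/mL

12.7 ng/mL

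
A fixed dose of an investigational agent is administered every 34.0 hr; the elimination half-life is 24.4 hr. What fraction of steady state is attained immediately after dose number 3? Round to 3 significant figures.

0.945

k = ln 2 / 24.4 = 0.02841 hr⁻¹
f_n = 1 − e^(−nkτ) = 1 − e^(−3 × 0.02841 × 34.0) = 1 − e^(−2.898) = 1 − 0.05516 ≈ 0.945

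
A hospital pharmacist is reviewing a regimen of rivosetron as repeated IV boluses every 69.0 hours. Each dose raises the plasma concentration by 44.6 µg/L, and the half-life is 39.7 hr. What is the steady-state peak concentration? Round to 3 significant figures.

k = ln 2 / 39.7 = 0.01746 hr⁻¹
Fraction remaining after one interval: e^(−kτ) = e^(−0.01746 × 69.0) = 0.2998
R = 1 / (1 − 0.2998) = 1.428
Css,max = 44.6 × 1.428 ≈ 63.7 µg/L

63.7 µg/L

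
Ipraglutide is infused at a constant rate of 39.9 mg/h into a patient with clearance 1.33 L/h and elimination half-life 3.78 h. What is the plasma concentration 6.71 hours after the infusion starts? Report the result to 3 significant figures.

Css = rate / CL = 39.9 / 1.33 = 30.00 mg/L
k = ln 2 / 3.78 = 0.1834 h⁻¹
C(t) = Css (1 − e^(−kt)) = 30.00 × (1 − e^(−1.230)) = 30.00 × 0.7078 ≈ 21.2 mg/L

21.2 mg/L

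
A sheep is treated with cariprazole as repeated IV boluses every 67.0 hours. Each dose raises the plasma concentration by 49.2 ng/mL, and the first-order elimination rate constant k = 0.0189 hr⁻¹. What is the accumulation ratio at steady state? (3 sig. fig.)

1.39

Fraction remaining after one interval: e^(−kτ) = e^(−0.01890 × 67.0) = 0.2819
R = 1 / (1 − 0.2819) = 1 / 0.7181 ≈ 1.39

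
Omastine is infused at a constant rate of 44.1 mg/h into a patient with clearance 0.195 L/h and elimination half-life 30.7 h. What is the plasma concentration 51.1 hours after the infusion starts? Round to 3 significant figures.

155 µg/mL

Css = rate / CL = 44.1 / 0.195 = 226.2 µg/mL
k = ln 2 / 30.7 = 0.02258 h⁻¹
C(t) = Css (1 − e^(−kt)) = 226.2 × (1 − e^(−1.154)) = 226.2 × 0.6845 ≈ 155 µg/mL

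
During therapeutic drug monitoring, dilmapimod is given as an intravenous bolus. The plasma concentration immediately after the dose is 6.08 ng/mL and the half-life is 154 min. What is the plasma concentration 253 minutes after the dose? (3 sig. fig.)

k = ln 2 / 154 = 0.004501 min⁻¹
C(t) = C₀ e^(−kt) = 6.08 × e^(−0.004501 × 253) = 6.08 × e^(−1.139) = 6.08 × 0.3202 ≈ 1.95 ng/mL

1.95 ng/mL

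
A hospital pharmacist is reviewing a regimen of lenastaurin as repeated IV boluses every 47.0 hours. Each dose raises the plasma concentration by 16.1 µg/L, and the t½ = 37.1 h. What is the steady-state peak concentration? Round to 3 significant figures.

k = ln 2 / 37.1 = 0.01868 h⁻¹
Fraction remaining after one interval: e^(−kτ) = e^(−0.01868 × 47.0) = 0.4156
R = 1 / (1 − 0.4156) = 1.711
Css,max = 16.1 × 1.711 ≈ 27.5 µg/L

27.5 µg/L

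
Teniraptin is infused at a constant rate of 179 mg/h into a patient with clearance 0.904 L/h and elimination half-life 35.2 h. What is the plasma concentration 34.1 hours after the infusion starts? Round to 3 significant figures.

96.8 µg/mL

Css = rate / CL = 179 / 0.904 = 198.0 µg/mL
k = ln 2 / 35.2 = 0.01969 h⁻¹
C(t) = Css (1 − e^(−kt)) = 198.0 × (1 − e^(−0.6715)) = 198.0 × 0.4891 ≈ 96.8 µg/mL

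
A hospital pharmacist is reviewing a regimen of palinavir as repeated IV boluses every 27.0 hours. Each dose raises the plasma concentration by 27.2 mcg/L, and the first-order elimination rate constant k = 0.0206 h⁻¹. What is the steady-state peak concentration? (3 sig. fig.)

63.8 mcg/L

Fraction remaining after one interval: e^(−kτ) = e^(−0.02060 × 27.0) = 0.5734
R = 1 / (1 − 0.5734) = 2.344
Css,max = 27.2 × 2.344 ≈ 63.8 mcg/L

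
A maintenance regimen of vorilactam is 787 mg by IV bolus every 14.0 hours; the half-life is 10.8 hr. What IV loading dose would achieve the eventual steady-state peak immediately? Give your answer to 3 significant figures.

k = ln 2 / 10.8 = 0.06418 hr⁻¹
Accumulation ratio R = 1 / (1 − e^(−kτ)) = 1 / (1 − e^(−0.06418×14.0)) = 1 / (1 − 0.4072) = 1.687
Loading dose = maintenance dose × R = 787 × 1.687 ≈ 1330 mg

1330 mg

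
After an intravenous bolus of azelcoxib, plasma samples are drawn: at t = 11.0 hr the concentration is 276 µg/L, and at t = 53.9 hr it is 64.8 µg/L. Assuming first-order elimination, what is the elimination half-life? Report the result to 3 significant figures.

k = ln(C₁/C₂) / (t₂ − t₁) = ln(276/64.8) / (53.9 − 11.0)
  = 1.449 / 42.90 = 0.03378 hr⁻¹
t½ = ln 2 / k = ln 2 / 0.03378 ≈ 20.5 hours

20.5 hours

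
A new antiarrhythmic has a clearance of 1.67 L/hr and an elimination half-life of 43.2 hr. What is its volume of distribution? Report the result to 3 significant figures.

k = ln 2 / t½ = ln 2 / 43.2 = 0.01605 hr⁻¹
V = CL / k = 1.67 / 0.01605 ≈ 104 L

104 L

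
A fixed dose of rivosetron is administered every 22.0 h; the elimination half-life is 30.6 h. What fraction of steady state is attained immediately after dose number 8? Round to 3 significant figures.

k = ln 2 / 30.6 = 0.02265 h⁻¹
f_n = 1 − e^(−nkτ) = 1 − e^(−8 × 0.02265 × 22.0) = 1 − e^(−3.987) = 1 − 0.01856 ≈ 0.981

0.981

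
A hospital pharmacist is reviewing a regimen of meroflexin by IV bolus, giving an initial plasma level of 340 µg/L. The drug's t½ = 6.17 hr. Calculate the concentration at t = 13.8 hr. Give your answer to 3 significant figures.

k = ln 2 / 6.17 = 0.1123 hr⁻¹
C(t) = C₀ e^(−kt) = 340 × e^(−0.1123 × 13.8) = 340 × e^(−1.550) = 340 × 0.2122 ≈ 72.1 µg/L

72.1 µg/L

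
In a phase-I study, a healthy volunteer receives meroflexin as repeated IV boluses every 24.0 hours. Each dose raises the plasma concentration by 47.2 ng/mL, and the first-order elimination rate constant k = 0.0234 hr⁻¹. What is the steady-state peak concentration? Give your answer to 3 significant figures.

Fraction remaining after one interval: e^(−kτ) = e^(−0.02340 × 24.0) = 0.5703
R = 1 / (1 − 0.5703) = 2.327
Css,max = 47.2 × 2.327 ≈ 110 ng/mL

110 ng/mL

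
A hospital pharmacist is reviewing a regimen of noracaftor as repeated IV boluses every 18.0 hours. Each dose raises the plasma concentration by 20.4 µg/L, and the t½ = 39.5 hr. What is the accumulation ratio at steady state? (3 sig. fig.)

k = ln 2 / 39.5 = 0.01755 hr⁻¹
Fraction remaining after one interval: e^(−kτ) = e^(−0.01755 × 18.0) = 0.7292
R = 1 / (1 − 0.7292) = 1 / 0.2708 ≈ 3.69

3.69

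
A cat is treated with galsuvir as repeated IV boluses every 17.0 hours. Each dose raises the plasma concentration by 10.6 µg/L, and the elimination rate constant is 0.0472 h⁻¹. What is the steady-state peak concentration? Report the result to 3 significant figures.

19.2 µg/L

Fraction remaining after one interval: e^(−kτ) = e^(−0.04720 × 17.0) = 0.4483
R = 1 / (1 − 0.4483) = 1.812
Css,max = 10.6 × 1.812 ≈ 19.2 µg/L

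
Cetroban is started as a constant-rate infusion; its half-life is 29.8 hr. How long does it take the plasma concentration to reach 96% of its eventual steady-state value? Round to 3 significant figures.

138 hours

k = ln 2 / 29.8 = 0.02326 hr⁻¹
f = 1 − e^(−kt)  ⇒  t = −ln(1 − f) / k
t = −ln(1 − 0.96) / 0.02326 = 3.219 / 0.02326 ≈ 138 hours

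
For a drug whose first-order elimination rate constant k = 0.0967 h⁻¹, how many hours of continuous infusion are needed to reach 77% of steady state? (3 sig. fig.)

f = 1 − e^(−kt)  ⇒  t = −ln(1 − f) / k
t = −ln(1 − 0.77) / 0.09670 = 1.470 / 0.09670 ≈ 15.2 hours

15.2 hours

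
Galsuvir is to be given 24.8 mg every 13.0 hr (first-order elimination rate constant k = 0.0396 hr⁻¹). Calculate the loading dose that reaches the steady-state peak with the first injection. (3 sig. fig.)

61.6 mg

Accumulation ratio R = 1 / (1 − e^(−kτ)) = 1 / (1 − e^(−0.03960×13.0)) = 1 / (1 − 0.5976) = 2.485
Loading dose = maintenance dose × R = 24.8 × 2.485 ≈ 61.6 mg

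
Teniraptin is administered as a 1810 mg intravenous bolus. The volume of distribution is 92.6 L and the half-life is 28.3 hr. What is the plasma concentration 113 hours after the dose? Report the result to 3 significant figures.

1.23 mg/L

C₀ = dose / V = 1810 / 92.6 = 19.55 mg/L
k = ln 2 / 28.3 = 0.02449 hr⁻¹
C(t) = C₀ e^(−kt) = 19.55 × e^(−0.02449 × 113) = 19.55 × e^(−2.768) = 19.55 × 0.06281 ≈ 1.23 mg/L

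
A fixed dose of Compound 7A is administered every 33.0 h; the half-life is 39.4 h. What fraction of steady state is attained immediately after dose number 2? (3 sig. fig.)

0.687

k = ln 2 / 39.4 = 0.01759 h⁻¹
f_n = 1 − e^(−nkτ) = 1 − e^(−2 × 0.01759 × 33.0) = 1 − e^(−1.161) = 1 − 0.3131 ≈ 0.687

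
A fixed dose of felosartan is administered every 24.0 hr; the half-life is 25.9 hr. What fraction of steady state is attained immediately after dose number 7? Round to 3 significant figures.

0.989

k = ln 2 / 25.9 = 0.02676 hr⁻¹
f_n = 1 − e^(−nkτ) = 1 − e^(−7 × 0.02676 × 24.0) = 1 − e^(−4.496) = 1 − 0.01115 ≈ 0.989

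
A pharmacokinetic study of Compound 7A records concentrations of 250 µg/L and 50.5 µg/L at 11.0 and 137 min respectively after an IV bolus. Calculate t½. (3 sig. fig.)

54.6 minutes

k = ln(C₁/C₂) / (t₂ − t₁) = ln(250/50.5) / (137 − 11.0)
  = 1.599 / 126.0 = 0.01269 min⁻¹
t½ = ln 2 / k = ln 2 / 0.01269 ≈ 54.6 minutes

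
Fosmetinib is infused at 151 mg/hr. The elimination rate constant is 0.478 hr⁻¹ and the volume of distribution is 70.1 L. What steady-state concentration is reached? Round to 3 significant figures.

CL = k · V = 0.478 × 70.1 = 33.51 L/hr
Css = rate / CL = 151 / 33.51 ≈ 4.51 µg/mL

4.51 µg/mL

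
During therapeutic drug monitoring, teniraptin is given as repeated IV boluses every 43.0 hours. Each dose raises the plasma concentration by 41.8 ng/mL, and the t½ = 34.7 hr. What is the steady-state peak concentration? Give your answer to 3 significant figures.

k = ln 2 / 34.7 = 0.01998 hr⁻¹
Fraction remaining after one interval: e^(−kτ) = e^(−0.01998 × 43.0) = 0.4236
R = 1 / (1 − 0.4236) = 1.735
Css,max = 41.8 × 1.735 ≈ 72.5 ng/mL

72.5 ng/mL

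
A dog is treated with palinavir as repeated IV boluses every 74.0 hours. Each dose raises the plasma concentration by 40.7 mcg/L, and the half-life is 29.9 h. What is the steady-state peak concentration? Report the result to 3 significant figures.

k = ln 2 / 29.9 = 0.02318 h⁻¹
Fraction remaining after one interval: e^(−kτ) = e^(−0.02318 × 74.0) = 0.1799
R = 1 / (1 − 0.1799) = 1.219
Css,max = 40.7 × 1.219 ≈ 49.6 mcg/L

49.6 mcg/L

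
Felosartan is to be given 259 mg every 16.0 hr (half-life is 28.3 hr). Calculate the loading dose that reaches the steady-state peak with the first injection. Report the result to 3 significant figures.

k = ln 2 / 28.3 = 0.02449 hr⁻¹
Accumulation ratio R = 1 / (1 − e^(−kτ)) = 1 / (1 − e^(−0.02449×16.0)) = 1 / (1 − 0.6758) = 3.084
Loading dose = maintenance dose × R = 259 × 3.084 ≈ 799 mg

799 mg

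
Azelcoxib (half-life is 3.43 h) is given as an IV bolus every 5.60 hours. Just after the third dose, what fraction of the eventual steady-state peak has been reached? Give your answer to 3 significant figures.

k = ln 2 / 3.43 = 0.2021 h⁻¹
f_n = 1 − e^(−nkτ) = 1 − e^(−3 × 0.2021 × 5.60) = 1 − e^(−3.395) = 1 − 0.03354 ≈ 0.966

0.966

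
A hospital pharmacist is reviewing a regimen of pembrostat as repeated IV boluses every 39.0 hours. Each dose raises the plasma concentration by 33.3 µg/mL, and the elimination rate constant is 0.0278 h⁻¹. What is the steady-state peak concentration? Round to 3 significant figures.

50.3 µg/mL

Fraction remaining after one interval: e^(−kτ) = e^(−0.02780 × 39.0) = 0.3382
R = 1 / (1 − 0.3382) = 1.511
Css,max = 33.3 × 1.511 ≈ 50.3 µg/mL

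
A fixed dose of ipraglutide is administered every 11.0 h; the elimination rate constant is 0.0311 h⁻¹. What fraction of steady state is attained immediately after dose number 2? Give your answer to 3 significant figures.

0.496

f_n = 1 − e^(−nkτ) = 1 − e^(−2 × 0.03110 × 11.0) = 1 − e^(−0.6842) = 1 − 0.5045 ≈ 0.496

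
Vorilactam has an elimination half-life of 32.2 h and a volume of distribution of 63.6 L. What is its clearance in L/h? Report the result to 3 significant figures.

k = ln 2 / t½ = ln 2 / 32.2 = 0.02153 h⁻¹
CL = k · V = 0.02153 × 63.6 ≈ 1.37 L/h

1.37 L/h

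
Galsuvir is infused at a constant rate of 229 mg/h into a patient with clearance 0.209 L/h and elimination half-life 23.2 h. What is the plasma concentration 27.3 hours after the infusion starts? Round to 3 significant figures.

611 µg/mL

Css = rate / CL = 229 / 0.209 = 1096 µg/mL
k = ln 2 / 23.2 = 0.02988 h⁻¹
C(t) = Css (1 − e^(−kt)) = 1096 × (1 − e^(−0.8156)) = 1096 × 0.5576 ≈ 611 µg/mL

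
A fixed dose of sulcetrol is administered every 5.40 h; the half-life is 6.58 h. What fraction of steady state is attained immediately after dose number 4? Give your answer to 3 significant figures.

0.897

k = ln 2 / 6.58 = 0.1053 h⁻¹
f_n = 1 − e^(−nkτ) = 1 − e^(−4 × 0.1053 × 5.40) = 1 − e^(−2.275) = 1 − 0.1028 ≈ 0.897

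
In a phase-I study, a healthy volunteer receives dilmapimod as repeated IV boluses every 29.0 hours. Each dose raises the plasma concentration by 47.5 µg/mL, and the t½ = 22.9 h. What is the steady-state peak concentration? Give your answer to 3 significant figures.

81.3 µg/mL

k = ln 2 / 22.9 = 0.03027 h⁻¹
Fraction remaining after one interval: e^(−kτ) = e^(−0.03027 × 29.0) = 0.4157
R = 1 / (1 − 0.4157) = 1.711
Css,max = 47.5 × 1.711 ≈ 81.3 µg/mL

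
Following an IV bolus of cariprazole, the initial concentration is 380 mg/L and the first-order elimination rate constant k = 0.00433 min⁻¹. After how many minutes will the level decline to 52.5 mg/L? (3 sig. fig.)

C(t) = C₀ e^(−kt)  ⇒  t = ln(C₀/C) / k
t = ln(380/52.5) / 0.004330 = 1.979 / 0.004330 ≈ 457 minutes

457 minutes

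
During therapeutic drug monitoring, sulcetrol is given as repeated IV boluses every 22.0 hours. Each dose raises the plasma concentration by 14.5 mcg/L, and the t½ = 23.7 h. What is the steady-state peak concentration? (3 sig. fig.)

k = ln 2 / 23.7 = 0.02925 h⁻¹
Fraction remaining after one interval: e^(−kτ) = e^(−0.02925 × 22.0) = 0.5255
R = 1 / (1 − 0.5255) = 2.107
Css,max = 14.5 × 2.107 ≈ 30.6 mcg/L

30.6 mcg/L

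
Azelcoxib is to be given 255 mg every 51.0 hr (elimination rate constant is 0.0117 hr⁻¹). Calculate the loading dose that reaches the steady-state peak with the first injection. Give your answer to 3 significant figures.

Accumulation ratio R = 1 / (1 − e^(−kτ)) = 1 / (1 − e^(−0.01170×51.0)) = 1 / (1 − 0.5506) = 2.225
Loading dose = maintenance dose × R = 255 × 2.225 ≈ 567 mg

567 mg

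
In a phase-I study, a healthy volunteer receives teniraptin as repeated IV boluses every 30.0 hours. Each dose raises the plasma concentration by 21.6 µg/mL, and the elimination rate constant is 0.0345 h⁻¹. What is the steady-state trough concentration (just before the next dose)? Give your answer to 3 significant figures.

11.9 µg/mL

Fraction remaining after one interval: e^(−kτ) = e^(−0.03450 × 30.0) = 0.3552
R = 1 / (1 − 0.3552) = 1.551
Css,max = 21.6 × 1.551 = 33.50 µg/mL
Css,min = Css,max × e^(−kτ) = 33.50 × 0.3552 ≈ 11.9 µg/mL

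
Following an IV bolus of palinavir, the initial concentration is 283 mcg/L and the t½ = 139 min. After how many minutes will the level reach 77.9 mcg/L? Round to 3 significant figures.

259 minutes

k = ln 2 / 139 = 0.004987 min⁻¹
C(t) = C₀ e^(−kt)  ⇒  t = ln(C₀/C) / k
t = ln(283/77.9) / 0.004987 = 1.290 / 0.004987 ≈ 259 minutes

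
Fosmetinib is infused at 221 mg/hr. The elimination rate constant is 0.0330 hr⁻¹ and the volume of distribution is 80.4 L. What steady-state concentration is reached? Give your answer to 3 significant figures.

CL = k · V = 0.0330 × 80.4 = 2.653 L/hr
Css = rate / CL = 221 / 2.653 ≈ 83.3 µg/mL

83.3 µg/mL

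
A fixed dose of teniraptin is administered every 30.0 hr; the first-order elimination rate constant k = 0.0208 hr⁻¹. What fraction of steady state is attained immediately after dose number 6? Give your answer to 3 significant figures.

0.976

f_n = 1 − e^(−nkτ) = 1 − e^(−6 × 0.02080 × 30.0) = 1 − e^(−3.744) = 1 − 0.02366 ≈ 0.976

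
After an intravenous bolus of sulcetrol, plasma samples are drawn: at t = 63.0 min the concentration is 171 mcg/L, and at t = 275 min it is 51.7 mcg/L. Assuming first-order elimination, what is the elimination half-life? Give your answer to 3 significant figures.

k = ln(C₁/C₂) / (t₂ − t₁) = ln(171/51.7) / (275 − 63.0)
  = 1.196 / 212.0 = 0.005642 min⁻¹
t½ = ln 2 / k = ln 2 / 0.005642 ≈ 123 minutes

123 minutes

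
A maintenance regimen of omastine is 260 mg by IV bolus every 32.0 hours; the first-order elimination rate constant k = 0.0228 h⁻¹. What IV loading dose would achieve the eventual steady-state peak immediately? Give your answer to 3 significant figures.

502 mg

Accumulation ratio R = 1 / (1 − e^(−kτ)) = 1 / (1 − e^(−0.02280×32.0)) = 1 / (1 − 0.4821) = 1.931
Loading dose = maintenance dose × R = 260 × 1.931 ≈ 502 mg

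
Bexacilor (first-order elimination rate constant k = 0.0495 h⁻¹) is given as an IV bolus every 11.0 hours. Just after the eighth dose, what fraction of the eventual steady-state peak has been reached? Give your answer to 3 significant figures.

0.987

f_n = 1 − e^(−nkτ) = 1 − e^(−8 × 0.04950 × 11.0) = 1 − e^(−4.356) = 1 − 0.01283 ≈ 0.987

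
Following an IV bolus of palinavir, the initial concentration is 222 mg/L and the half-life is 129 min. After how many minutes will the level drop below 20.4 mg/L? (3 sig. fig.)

444 minutes

k = ln 2 / 129 = 0.005373 min⁻¹
C(t) = C₀ e^(−kt)  ⇒  t = ln(C₀/C) / k
t = ln(222/20.4) / 0.005373 = 2.387 / 0.005373 ≈ 444 minutes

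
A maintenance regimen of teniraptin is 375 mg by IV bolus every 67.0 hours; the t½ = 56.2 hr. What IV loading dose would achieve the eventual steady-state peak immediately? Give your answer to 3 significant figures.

k = ln 2 / 56.2 = 0.01233 hr⁻¹
Accumulation ratio R = 1 / (1 − e^(−kτ)) = 1 / (1 − e^(−0.01233×67.0)) = 1 / (1 − 0.4376) = 1.778
Loading dose = maintenance dose × R = 375 × 1.778 ≈ 667 mg

667 mg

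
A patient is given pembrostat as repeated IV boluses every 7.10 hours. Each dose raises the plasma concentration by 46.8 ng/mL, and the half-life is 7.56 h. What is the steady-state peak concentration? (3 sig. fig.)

97.8 ng/mL

k = ln 2 / 7.56 = 0.09169 h⁻¹
Fraction remaining after one interval: e^(−kτ) = e^(−0.09169 × 7.10) = 0.5215
R = 1 / (1 − 0.5215) = 2.090
Css,max = 46.8 × 2.090 ≈ 97.8 ng/mL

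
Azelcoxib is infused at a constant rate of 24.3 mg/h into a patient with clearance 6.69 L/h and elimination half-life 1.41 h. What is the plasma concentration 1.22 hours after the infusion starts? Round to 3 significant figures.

Css = rate / CL = 24.3 / 6.69 = 3.632 µg/mL
k = ln 2 / 1.41 = 0.4916 h⁻¹
C(t) = Css (1 − e^(−kt)) = 3.632 × (1 − e^(−0.5997)) = 3.632 × 0.4510 ≈ 1.64 µg/mL

1.64 µg/mL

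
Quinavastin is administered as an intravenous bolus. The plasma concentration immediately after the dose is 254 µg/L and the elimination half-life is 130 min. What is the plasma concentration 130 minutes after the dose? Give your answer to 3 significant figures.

127 µg/L

k = ln 2 / 130 = 0.005332 min⁻¹
C(t) = C₀ e^(−kt) = 254 × e^(−0.005332 × 130) = 254 × e^(−0.6931) = 254 × 0.5000 ≈ 127 µg/L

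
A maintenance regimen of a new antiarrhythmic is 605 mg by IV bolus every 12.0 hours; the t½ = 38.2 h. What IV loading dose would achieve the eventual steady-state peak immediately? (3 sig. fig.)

k = ln 2 / 38.2 = 0.01815 h⁻¹
Accumulation ratio R = 1 / (1 − e^(−kτ)) = 1 / (1 − e^(−0.01815×12.0)) = 1 / (1 − 0.8043) = 5.111
Loading dose = maintenance dose × R = 605 × 5.111 ≈ 3090 mg

3090 mg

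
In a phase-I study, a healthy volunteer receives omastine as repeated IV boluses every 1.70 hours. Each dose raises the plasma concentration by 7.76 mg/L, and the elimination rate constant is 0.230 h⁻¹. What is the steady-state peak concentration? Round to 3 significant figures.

Fraction remaining after one interval: e^(−kτ) = e^(−0.2300 × 1.70) = 0.6764
R = 1 / (1 − 0.6764) = 3.090
Css,max = 7.76 × 3.090 ≈ 24.0 mg/L

24.0 mg/L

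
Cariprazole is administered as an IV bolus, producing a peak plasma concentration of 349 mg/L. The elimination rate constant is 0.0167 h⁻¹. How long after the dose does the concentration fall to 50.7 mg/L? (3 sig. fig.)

116 hours

C(t) = C₀ e^(−kt)  ⇒  t = ln(C₀/C) / k
t = ln(349/50.7) / 0.01670 = 1.929 / 0.01670 ≈ 116 hours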